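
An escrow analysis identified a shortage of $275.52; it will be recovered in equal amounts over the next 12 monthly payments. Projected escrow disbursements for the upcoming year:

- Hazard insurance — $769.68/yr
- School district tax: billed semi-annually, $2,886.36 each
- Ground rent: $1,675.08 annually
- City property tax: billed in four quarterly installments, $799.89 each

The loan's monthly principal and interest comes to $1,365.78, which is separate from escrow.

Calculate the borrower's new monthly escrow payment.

Hazard insurance: $769.68/yr
School district tax: $2,886.36 × 2 = $5,772.72/yr
Ground rent: $1,675.08/yr
City property tax: $799.89 × 4 = $3,199.56/yr
Combined annual = $769.68 + $5,772.72 + $1,675.08 + $3,199.56 = $11,417.04
Per month = $11,417.04 / 12 = $951.42
Monthly shortage recovery: $275.52 / 12 = $22.96
New monthly escrow = $951.42 + $22.96 = $974.38

$974.38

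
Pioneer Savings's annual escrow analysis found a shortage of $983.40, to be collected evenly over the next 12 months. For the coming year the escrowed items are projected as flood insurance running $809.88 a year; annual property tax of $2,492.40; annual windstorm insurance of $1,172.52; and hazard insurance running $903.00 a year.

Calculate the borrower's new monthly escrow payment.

Flood insurance = $809.88
Property tax = $2,492.40
Windstorm insurance = $1,172.52
Hazard insurance = $903.00
Yearly total = $5,377.80
Base monthly escrow = $5,377.80 ÷ 12 = $448.15
Shortage spread = $983.40 ÷ 12 = $81.95/mo
Adjusted monthly = $448.15 + $81.95 = $530.10

$530.10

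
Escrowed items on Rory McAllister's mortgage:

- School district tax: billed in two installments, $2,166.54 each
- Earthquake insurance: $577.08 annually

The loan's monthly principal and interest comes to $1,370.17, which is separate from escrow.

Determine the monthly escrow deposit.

School district tax — $2,166.54 × 2 = $4,333.08 per year
Earthquake insurance — $577.08 per year
Combined annual = $4,333.08 + $577.08 = $4,910.16
Monthly escrow = $4,910.16 ÷ 12 = $409.18

$409.18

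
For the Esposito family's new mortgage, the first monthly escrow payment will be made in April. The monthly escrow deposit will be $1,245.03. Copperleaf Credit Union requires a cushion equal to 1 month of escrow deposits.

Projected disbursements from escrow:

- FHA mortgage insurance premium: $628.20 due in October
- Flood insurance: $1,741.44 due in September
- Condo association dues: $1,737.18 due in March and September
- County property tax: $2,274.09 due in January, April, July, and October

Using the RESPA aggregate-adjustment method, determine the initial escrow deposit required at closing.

$3,458.91

Cushion = 1 × $1,245.03 = $1,245.03
Trial balance (start $0, +$1,245.03 each month, − disbursements):
  Apr: +$1,245.03 − $2,274.09 → -$1,029.06
  May: +$1,245.03 → $215.97
  Jun: +$1,245.03 → $1,461.00
  Jul: +$1,245.03 − $2,274.09 → $431.94
  Aug: +$1,245.03 → $1,676.97
  Sep: +$1,245.03 − $3,478.62 → -$556.62
  Oct: +$1,245.03 − $2,902.29 → -$2,213.88
  Nov: +$1,245.03 → -$968.85
  Dec: +$1,245.03 → $276.18
  Jan: +$1,245.03 − $2,274.09 → -$752.88
  Feb: +$1,245.03 → $492.15
  Mar: +$1,245.03 − $1,737.18 → $0.00
Lowest trial balance = -$2,213.88 (Oct)
Initial deposit = cushion − low point = $1,245.03 − (-$2,213.88) = $3,458.91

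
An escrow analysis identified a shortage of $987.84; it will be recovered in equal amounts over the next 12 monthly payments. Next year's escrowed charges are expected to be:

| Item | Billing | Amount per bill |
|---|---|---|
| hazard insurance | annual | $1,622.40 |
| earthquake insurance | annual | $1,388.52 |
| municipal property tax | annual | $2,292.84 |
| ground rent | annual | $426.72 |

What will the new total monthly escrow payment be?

Hazard insurance — $1,622.40
Earthquake insurance — $1,388.52
Municipal property tax — $2,292.84
Ground rent — $426.72
Total annual escrow = $1,622.40 + $1,388.52 + $2,292.84 + $426.72 = $5,730.48
Per month = $5,730.48 ÷ 12 = $477.54
Shortage spread = $987.84 / 12 = $82.32/mo
Adjusted monthly = $477.54 + $82.32 = $559.86

$559.86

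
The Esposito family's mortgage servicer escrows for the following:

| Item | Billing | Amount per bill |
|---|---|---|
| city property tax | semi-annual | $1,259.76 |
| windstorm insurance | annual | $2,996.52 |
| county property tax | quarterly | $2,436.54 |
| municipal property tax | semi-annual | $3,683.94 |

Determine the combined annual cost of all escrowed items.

City property tax = $1,259.76 × 2 = $2,519.52/yr
Windstorm insurance = $2,996.52/yr
County property tax = $2,436.54 × 4 = $9,746.16/yr
Municipal property tax = $3,683.94 × 2 = $7,367.88/yr
Total annual escrow = $22,630.08

$22,630.08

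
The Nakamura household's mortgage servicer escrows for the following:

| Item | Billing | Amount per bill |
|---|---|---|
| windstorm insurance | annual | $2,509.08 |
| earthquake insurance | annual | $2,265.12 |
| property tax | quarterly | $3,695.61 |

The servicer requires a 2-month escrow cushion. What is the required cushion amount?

$3,259.44

Windstorm insurance: $2,509.08/yr
Earthquake insurance: $2,265.12/yr
Property tax: $3,695.61 × 4 = $14,782.44/yr
Total per year = $2,509.08 + $2,265.12 + $14,782.44 = $19,556.64
Per month = $19,556.64 ÷ 12 = $1,629.72
Cushion = 2 × $1,629.72 = $3,259.44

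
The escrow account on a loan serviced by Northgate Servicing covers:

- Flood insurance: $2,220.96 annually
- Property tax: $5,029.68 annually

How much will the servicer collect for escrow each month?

Flood insurance = $2,220.96 per year
Property tax = $5,029.68 per year
Annual escrow total = $7,250.64
Monthly escrow = $7,250.64 / 12 = $604.22

$604.22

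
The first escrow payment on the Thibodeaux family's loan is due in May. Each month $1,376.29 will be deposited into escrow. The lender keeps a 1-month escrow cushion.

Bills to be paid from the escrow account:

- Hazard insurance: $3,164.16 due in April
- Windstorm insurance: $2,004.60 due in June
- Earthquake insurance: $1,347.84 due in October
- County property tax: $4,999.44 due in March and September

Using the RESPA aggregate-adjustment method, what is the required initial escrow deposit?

Cushion = 1 × $1,376.29 = $1,376.29
Trial balance (start $0, +$1,376.29 each month, − disbursements):
  May: +$1,376.29 → $1,376.29
  Jun: +$1,376.29 − $2,004.60 → $747.98
  Jul: +$1,376.29 → $2,124.27
  Aug: +$1,376.29 → $3,500.56
  Sep: +$1,376.29 − $4,999.44 → -$122.59
  Oct: +$1,376.29 − $1,347.84 → -$94.14
  Nov: +$1,376.29 → $1,282.15
  Dec: +$1,376.29 → $2,658.44
  Jan: +$1,376.29 → $4,034.73
  Feb: +$1,376.29 → $5,411.02
  Mar: +$1,376.29 − $4,999.44 → $1,787.87
  Apr: +$1,376.29 − $3,164.16 → $0.00
Lowest trial balance = -$122.59 (Sep)
Initial deposit = cushion − low point = $1,376.29 − (-$122.59) = $1,498.88

$1,498.88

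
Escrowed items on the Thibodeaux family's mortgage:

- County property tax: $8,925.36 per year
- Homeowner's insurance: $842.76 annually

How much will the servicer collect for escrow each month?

$814.01

County property tax: $8,925.36/yr
Homeowner's insurance: $842.76/yr
Total annual escrow = $8,925.36 + $842.76 = $9,768.12
Per month = $9,768.12 ÷ 12 = $814.01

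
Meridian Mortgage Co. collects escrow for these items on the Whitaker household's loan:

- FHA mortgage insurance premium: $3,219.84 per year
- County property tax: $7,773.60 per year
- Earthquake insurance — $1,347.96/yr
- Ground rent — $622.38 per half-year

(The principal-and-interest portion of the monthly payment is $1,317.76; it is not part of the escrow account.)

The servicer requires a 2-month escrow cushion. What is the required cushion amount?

$2,264.36

FHA mortgage insurance premium = $3,219.84
County property tax = $7,773.60
Earthquake insurance = $1,347.96
Ground rent = $622.38 × 2 = $1,244.76
Total annual escrow = $3,219.84 + $7,773.60 + $1,347.96 + $1,244.76 = $13,586.16
Monthly = $13,586.16 / 12 = $1,132.18
Required cushion = 2 × $1,132.18 = $2,264.36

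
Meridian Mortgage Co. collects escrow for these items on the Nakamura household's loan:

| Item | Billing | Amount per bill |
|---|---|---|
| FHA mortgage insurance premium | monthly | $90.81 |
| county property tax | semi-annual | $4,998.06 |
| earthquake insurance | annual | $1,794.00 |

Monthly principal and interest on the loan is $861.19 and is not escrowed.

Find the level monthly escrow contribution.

$1,073.32

FHA mortgage insurance premium = $90.81 × 12 = $1,089.72 per year
County property tax = $4,998.06 × 2 = $9,996.12 per year
Earthquake insurance = $1,794.00 per year
Total per year = $12,879.84
Per month = $12,879.84 ÷ 12 = $1,073.32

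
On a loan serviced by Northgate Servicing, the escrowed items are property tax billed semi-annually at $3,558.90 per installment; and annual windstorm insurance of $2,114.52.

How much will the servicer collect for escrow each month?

$769.36

Property tax = $3,558.90 × 2 = $7,117.80 annually
Windstorm insurance = $2,114.52 annually
Yearly total = $7,117.80 + $2,114.52 = $9,232.32
Monthly escrow = $9,232.32 / 12 = $769.36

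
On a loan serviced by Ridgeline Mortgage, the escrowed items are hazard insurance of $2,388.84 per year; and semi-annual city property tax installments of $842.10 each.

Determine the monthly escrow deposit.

Hazard insurance — $2,388.84
City property tax — $842.10 × 2 = $1,684.20
Yearly total = $4,073.04
Base monthly escrow = $4,073.04 ÷ 12 = $339.42

$339.42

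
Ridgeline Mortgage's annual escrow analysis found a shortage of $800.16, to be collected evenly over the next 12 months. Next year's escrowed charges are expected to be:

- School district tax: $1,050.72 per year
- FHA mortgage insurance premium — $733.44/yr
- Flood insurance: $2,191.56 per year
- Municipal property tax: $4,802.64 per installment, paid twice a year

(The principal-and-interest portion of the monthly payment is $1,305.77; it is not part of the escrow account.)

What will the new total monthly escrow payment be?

$1,198.43

School district tax — $1,050.72 annually
FHA mortgage insurance premium — $733.44 annually
Flood insurance — $2,191.56 annually
Municipal property tax — $4,802.64 × 2 = $9,605.28 annually
Yearly total = $1,050.72 + $733.44 + $2,191.56 + $9,605.28 = $13,581.00
Monthly = $13,581.00 / 12 = $1,131.75
Monthly shortage recovery: $800.16 ÷ 12 = $66.68
Adjusted monthly = $1,131.75 + $66.68 = $1,198.43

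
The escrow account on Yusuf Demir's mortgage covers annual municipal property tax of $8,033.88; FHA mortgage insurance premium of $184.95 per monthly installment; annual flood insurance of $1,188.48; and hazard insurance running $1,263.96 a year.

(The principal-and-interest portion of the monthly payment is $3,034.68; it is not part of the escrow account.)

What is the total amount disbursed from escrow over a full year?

$12,705.72

Municipal property tax = $8,033.88 per year
FHA mortgage insurance premium = $184.95 × 12 = $2,219.40 per year
Flood insurance = $1,188.48 per year
Hazard insurance = $1,263.96 per year
Total per year = $8,033.88 + $2,219.40 + $1,188.48 + $1,263.96 = $12,705.72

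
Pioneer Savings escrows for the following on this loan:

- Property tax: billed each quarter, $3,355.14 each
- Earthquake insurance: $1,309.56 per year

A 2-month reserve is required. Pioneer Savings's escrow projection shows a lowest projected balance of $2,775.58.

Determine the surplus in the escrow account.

$320.56

Property tax: $3,355.14 × 4 = $13,420.56/yr
Earthquake insurance: $1,309.56/yr
Yearly total = $13,420.56 + $1,309.56 = $14,730.12
Monthly = $14,730.12 / 12 = $1,227.51
Required cushion = 2 × $1,227.51 = $2,455.02
Excess over cushion: $2,775.58 − $2,455.02 = $320.56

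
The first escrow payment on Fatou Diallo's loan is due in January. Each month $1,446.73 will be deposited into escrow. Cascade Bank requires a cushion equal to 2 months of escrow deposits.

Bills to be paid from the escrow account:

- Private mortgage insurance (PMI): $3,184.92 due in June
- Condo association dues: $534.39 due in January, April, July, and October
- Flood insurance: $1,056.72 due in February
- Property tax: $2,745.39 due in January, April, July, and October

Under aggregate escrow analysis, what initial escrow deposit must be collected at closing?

Cushion = 2 × $1,446.73 = $2,893.46
Trial balance (start $0, +$1,446.73 each month, − disbursements):
  Jan: +$1,446.73 − $3,279.78 → -$1,833.05
  Feb: +$1,446.73 − $1,056.72 → -$1,443.04
  Mar: +$1,446.73 → $3.69
  Apr: +$1,446.73 − $3,279.78 → -$1,829.36
  May: +$1,446.73 → -$382.63
  Jun: +$1,446.73 − $3,184.92 → -$2,120.82
  Jul: +$1,446.73 − $3,279.78 → -$3,953.87
  Aug: +$1,446.73 → -$2,507.14
  Sep: +$1,446.73 → -$1,060.41
  Oct: +$1,446.73 − $3,279.78 → -$2,893.46
  Nov: +$1,446.73 → -$1,446.73
  Dec: +$1,446.73 → $0.00
Lowest trial balance = -$3,953.87 (Jul)
Initial deposit = cushion − low point = $2,893.46 − (-$3,953.87) = $6,847.33

$6,847.33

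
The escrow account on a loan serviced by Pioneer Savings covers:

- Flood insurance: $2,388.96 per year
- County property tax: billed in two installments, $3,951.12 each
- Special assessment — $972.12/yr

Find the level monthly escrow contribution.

Flood insurance = $2,388.96 per year
County property tax = $3,951.12 × 2 = $7,902.24 per year
Special assessment = $972.12 per year
Total per year = $2,388.96 + $7,902.24 + $972.12 = $11,263.32
Base monthly escrow = $11,263.32 / 12 = $938.61

$938.61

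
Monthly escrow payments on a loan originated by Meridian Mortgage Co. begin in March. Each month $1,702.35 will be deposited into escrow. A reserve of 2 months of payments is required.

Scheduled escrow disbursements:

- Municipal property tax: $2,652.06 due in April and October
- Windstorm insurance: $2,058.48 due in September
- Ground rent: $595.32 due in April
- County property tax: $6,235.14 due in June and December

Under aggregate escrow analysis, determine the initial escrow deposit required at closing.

$6,809.40

Cushion = 2 × $1,702.35 = $3,404.70
Trial balance (start $0, +$1,702.35 each month, − disbursements):
  Mar: +$1,702.35 → $1,702.35
  Apr: +$1,702.35 − $3,247.38 → $157.32
  May: +$1,702.35 → $1,859.67
  Jun: +$1,702.35 − $6,235.14 → -$2,673.12
  Jul: +$1,702.35 → -$970.77
  Aug: +$1,702.35 → $731.58
  Sep: +$1,702.35 − $2,058.48 → $375.45
  Oct: +$1,702.35 − $2,652.06 → -$574.26
  Nov: +$1,702.35 → $1,128.09
  Dec: +$1,702.35 − $6,235.14 → -$3,404.70
  Jan: +$1,702.35 → -$1,702.35
  Feb: +$1,702.35 → $0.00
Lowest trial balance = -$3,404.70 (Dec)
Initial deposit = cushion − low point = $3,404.70 − (-$3,404.70) = $6,809.40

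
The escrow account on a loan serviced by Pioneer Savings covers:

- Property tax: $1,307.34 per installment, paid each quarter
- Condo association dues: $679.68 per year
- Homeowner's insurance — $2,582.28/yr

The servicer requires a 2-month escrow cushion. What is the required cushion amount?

Property tax = $1,307.34 × 4 = $5,229.36 per year
Condo association dues = $679.68 per year
Homeowner's insurance = $2,582.28 per year
Combined annual = $5,229.36 + $679.68 + $2,582.28 = $8,491.32
Per month = $8,491.32 / 12 = $707.61
Cushion = 2 × $707.61 = $1,415.22

$1,415.22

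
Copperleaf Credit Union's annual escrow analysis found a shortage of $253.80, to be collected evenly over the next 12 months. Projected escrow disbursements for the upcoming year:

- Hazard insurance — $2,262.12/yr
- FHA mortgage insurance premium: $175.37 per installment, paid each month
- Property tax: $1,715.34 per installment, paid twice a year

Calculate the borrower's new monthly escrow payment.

$670.92

Hazard insurance — $2,262.12
FHA mortgage insurance premium — $175.37 × 12 = $2,104.44
Property tax — $1,715.34 × 2 = $3,430.68
Total per year = $2,262.12 + $2,104.44 + $3,430.68 = $7,797.24
Per month = $7,797.24 ÷ 12 = $649.77
Monthly shortage recovery: $253.80 / 12 = $21.15
Adjusted monthly = $649.77 + $21.15 = $670.92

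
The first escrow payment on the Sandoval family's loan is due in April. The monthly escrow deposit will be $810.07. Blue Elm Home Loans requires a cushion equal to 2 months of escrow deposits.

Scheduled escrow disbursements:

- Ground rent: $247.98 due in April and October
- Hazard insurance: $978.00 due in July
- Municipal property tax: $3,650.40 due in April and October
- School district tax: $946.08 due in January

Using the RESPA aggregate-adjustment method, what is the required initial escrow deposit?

Cushion = 2 × $810.07 = $1,620.14
Trial balance (start $0, +$810.07 each month, − disbursements):
  Apr: +$810.07 − $3,898.38 → -$3,088.31
  May: +$810.07 → -$2,278.24
  Jun: +$810.07 → -$1,468.17
  Jul: +$810.07 − $978.00 → -$1,636.10
  Aug: +$810.07 → -$826.03
  Sep: +$810.07 → -$15.96
  Oct: +$810.07 − $3,898.38 → -$3,104.27
  Nov: +$810.07 → -$2,294.20
  Dec: +$810.07 → -$1,484.13
  Jan: +$810.07 − $946.08 → -$1,620.14
  Feb: +$810.07 → -$810.07
  Mar: +$810.07 → $0.00
Lowest trial balance = -$3,104.27 (Oct)
Initial deposit = cushion − low point = $1,620.14 − (-$3,104.27) = $4,724.41

$4,724.41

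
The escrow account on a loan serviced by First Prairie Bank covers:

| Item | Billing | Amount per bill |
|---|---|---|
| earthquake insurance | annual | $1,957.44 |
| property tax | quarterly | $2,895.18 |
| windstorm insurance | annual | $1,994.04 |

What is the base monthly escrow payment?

Earthquake insurance: $1,957.44 per year
Property tax: $2,895.18 × 4 = $11,580.72 per year
Windstorm insurance: $1,994.04 per year
Yearly total = $15,532.20
Monthly = $15,532.20 / 12 = $1,294.35

$1,294.35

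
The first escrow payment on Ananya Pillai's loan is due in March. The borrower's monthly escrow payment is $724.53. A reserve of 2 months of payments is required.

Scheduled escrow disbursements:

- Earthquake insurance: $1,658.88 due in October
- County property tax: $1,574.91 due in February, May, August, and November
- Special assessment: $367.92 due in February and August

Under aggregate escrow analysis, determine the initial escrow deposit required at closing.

$1,679.82

Cushion = 2 × $724.53 = $1,449.06
Trial balance (start $0, +$724.53 each month, − disbursements):
  Mar: +$724.53 → $724.53
  Apr: +$724.53 → $1,449.06
  May: +$724.53 − $1,574.91 → $598.68
  Jun: +$724.53 → $1,323.21
  Jul: +$724.53 → $2,047.74
  Aug: +$724.53 − $1,942.83 → $829.44
  Sep: +$724.53 → $1,553.97
  Oct: +$724.53 − $1,658.88 → $619.62
  Nov: +$724.53 − $1,574.91 → -$230.76
  Dec: +$724.53 → $493.77
  Jan: +$724.53 → $1,218.30
  Feb: +$724.53 − $1,942.83 → $0.00
Lowest trial balance = -$230.76 (Nov)
Initial deposit = cushion − low point = $1,449.06 − (-$230.76) = $1,679.82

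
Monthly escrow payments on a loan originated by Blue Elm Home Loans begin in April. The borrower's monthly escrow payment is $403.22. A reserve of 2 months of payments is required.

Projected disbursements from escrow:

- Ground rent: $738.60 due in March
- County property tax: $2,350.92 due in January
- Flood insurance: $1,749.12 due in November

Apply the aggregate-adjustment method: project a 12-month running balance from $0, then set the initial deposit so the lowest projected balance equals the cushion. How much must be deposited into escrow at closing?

Cushion = 2 × $403.22 = $806.44
Trial balance (start $0, +$403.22 each month, − disbursements):
  Apr: +$403.22 → $403.22
  May: +$403.22 → $806.44
  Jun: +$403.22 → $1,209.66
  Jul: +$403.22 → $1,612.88
  Aug: +$403.22 → $2,016.10
  Sep: +$403.22 → $2,419.32
  Oct: +$403.22 → $2,822.54
  Nov: +$403.22 − $1,749.12 → $1,476.64
  Dec: +$403.22 → $1,879.86
  Jan: +$403.22 − $2,350.92 → -$67.84
  Feb: +$403.22 → $335.38
  Mar: +$403.22 − $738.60 → $0.00
Lowest trial balance = -$67.84 (Jan)
Initial deposit = cushion − low point = $806.44 − (-$67.84) = $874.28

$874.28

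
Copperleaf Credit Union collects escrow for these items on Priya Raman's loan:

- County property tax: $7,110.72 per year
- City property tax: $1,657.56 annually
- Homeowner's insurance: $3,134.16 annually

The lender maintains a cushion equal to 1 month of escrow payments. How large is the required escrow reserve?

$991.87

County property tax: $7,110.72 per year
City property tax: $1,657.56 per year
Homeowner's insurance: $3,134.16 per year
Total annual escrow = $7,110.72 + $1,657.56 + $3,134.16 = $11,902.44
Per month = $11,902.44 / 12 = $991.87
Required cushion = 1 × $991.87 = $991.87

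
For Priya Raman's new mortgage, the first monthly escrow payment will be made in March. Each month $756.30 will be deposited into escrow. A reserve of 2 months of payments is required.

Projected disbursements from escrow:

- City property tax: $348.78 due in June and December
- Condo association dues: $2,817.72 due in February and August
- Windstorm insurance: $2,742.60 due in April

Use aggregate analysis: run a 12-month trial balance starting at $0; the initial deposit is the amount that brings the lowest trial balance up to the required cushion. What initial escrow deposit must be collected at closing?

Cushion = 2 × $756.30 = $1,512.60
Trial balance (start $0, +$756.30 each month, − disbursements):
  Mar: +$756.30 → $756.30
  Apr: +$756.30 − $2,742.60 → -$1,230.00
  May: +$756.30 → -$473.70
  Jun: +$756.30 − $348.78 → -$66.18
  Jul: +$756.30 → $690.12
  Aug: +$756.30 − $2,817.72 → -$1,371.30
  Sep: +$756.30 → -$615.00
  Oct: +$756.30 → $141.30
  Nov: +$756.30 → $897.60
  Dec: +$756.30 − $348.78 → $1,305.12
  Jan: +$756.30 → $2,061.42
  Feb: +$756.30 − $2,817.72 → $0.00
Lowest trial balance = -$1,371.30 (Aug)
Initial deposit = cushion − low point = $1,512.60 − (-$1,371.30) = $2,883.90

$2,883.90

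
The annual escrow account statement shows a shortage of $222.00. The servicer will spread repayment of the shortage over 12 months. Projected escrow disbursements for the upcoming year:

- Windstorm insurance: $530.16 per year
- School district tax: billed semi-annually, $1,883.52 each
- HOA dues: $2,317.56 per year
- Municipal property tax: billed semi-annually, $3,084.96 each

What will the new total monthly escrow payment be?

Windstorm insurance: $530.16/yr
School district tax: $1,883.52 × 2 = $3,767.04/yr
HOA dues: $2,317.56/yr
Municipal property tax: $3,084.96 × 2 = $6,169.92/yr
Combined annual = $530.16 + $3,767.04 + $2,317.56 + $6,169.92 = $12,784.68
Base monthly escrow = $12,784.68 ÷ 12 = $1,065.39
Shortage spread = $222.00 / 12 = $18.50/mo
Adjusted monthly = $1,065.39 + $18.50 = $1,083.89

$1,083.89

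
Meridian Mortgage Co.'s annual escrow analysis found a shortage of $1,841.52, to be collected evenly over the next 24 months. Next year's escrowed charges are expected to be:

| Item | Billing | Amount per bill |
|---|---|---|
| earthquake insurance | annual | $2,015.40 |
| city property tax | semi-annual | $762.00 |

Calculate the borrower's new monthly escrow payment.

$371.68

Earthquake insurance = $2,015.40/yr
City property tax = $762.00 × 2 = $1,524.00/yr
Total per year = $3,539.40
Base monthly escrow = $3,539.40 / 12 = $294.95
Monthly shortage recovery: $1,841.52 ÷ 24 = $76.73
New monthly escrow = $294.95 + $76.73 = $371.68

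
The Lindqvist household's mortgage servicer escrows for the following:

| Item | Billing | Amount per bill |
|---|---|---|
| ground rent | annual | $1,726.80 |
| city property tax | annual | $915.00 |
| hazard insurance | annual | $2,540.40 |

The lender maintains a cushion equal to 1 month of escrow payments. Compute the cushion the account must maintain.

Ground rent = $1,726.80/yr
City property tax = $915.00/yr
Hazard insurance = $2,540.40/yr
Annual escrow total = $5,182.20
Per month = $5,182.20 / 12 = $431.85
Reserve = 1 × $431.85 = $431.85

$431.85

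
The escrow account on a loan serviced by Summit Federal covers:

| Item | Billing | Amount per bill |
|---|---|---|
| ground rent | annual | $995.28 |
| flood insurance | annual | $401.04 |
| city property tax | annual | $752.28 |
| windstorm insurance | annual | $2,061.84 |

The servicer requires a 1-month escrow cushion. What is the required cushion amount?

$350.87

Ground rent: $995.28 annually
Flood insurance: $401.04 annually
City property tax: $752.28 annually
Windstorm insurance: $2,061.84 annually
Yearly total = $995.28 + $401.04 + $752.28 + $2,061.84 = $4,210.44
Monthly escrow = $4,210.44 ÷ 12 = $350.87
Cushion = 1 × $350.87 = $350.87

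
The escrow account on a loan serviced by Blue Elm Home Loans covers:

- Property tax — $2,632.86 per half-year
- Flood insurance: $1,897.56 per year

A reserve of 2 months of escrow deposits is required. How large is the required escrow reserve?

$1,193.88

Property tax = $2,632.86 × 2 = $5,265.72 per year
Flood insurance = $1,897.56 per year
Yearly total = $7,163.28
Monthly escrow = $7,163.28 / 12 = $596.94
Cushion = 2 × $596.94 = $1,193.88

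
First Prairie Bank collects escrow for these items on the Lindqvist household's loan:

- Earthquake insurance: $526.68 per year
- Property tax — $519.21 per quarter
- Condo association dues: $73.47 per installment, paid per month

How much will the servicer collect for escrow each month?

Earthquake insurance = $526.68/yr
Property tax = $519.21 × 4 = $2,076.84/yr
Condo association dues = $73.47 × 12 = $881.64/yr
Annual escrow total = $3,485.16
Monthly escrow = $3,485.16 / 12 = $290.43

$290.43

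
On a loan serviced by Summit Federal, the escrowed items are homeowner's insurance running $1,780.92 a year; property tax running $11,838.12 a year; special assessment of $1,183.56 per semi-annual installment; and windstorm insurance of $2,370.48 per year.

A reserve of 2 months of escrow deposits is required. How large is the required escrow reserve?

$3,059.44

Homeowner's insurance: $1,780.92/yr
Property tax: $11,838.12/yr
Special assessment: $1,183.56 × 2 = $2,367.12/yr
Windstorm insurance: $2,370.48/yr
Yearly total = $18,356.64
Base monthly escrow = $18,356.64 / 12 = $1,529.72
Cushion = 2 × $1,529.72 = $3,059.44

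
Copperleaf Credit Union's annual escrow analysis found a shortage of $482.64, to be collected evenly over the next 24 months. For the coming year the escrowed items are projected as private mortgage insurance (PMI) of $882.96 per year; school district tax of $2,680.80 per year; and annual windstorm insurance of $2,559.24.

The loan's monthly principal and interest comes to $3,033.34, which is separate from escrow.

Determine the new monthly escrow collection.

$530.36

Private mortgage insurance (PMI): $882.96
School district tax: $2,680.80
Windstorm insurance: $2,559.24
Yearly total = $882.96 + $2,680.80 + $2,559.24 = $6,123.00
Per month = $6,123.00 ÷ 12 = $510.25
Shortage per month = $482.64 / 24 = $20.11
New monthly escrow = $510.25 + $20.11 = $530.36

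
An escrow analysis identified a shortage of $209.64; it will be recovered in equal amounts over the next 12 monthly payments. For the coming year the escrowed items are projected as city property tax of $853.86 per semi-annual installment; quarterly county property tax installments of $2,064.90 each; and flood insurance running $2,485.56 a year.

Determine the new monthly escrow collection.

$1,055.21

City property tax — $853.86 × 2 = $1,707.72 annually
County property tax — $2,064.90 × 4 = $8,259.60 annually
Flood insurance — $2,485.56 annually
Combined annual = $1,707.72 + $8,259.60 + $2,485.56 = $12,452.88
Base monthly escrow = $12,452.88 / 12 = $1,037.74
Monthly shortage recovery: $209.64 ÷ 12 = $17.47
Adjusted monthly = $1,037.74 + $17.47 = $1,055.21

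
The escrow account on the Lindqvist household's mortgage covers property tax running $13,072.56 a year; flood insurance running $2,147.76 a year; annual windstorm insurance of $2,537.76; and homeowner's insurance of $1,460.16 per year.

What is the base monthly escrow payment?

Property tax: $13,072.56/yr
Flood insurance: $2,147.76/yr
Windstorm insurance: $2,537.76/yr
Homeowner's insurance: $1,460.16/yr
Yearly total = $13,072.56 + $2,147.76 + $2,537.76 + $1,460.16 = $19,218.24
Monthly = $19,218.24 / 12 = $1,601.52

$1,601.52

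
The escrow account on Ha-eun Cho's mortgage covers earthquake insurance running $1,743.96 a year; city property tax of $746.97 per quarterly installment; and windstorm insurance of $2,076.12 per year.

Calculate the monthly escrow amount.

Earthquake insurance = $1,743.96
City property tax = $746.97 × 4 = $2,987.88
Windstorm insurance = $2,076.12
Combined annual = $6,807.96
Per month = $6,807.96 / 12 = $567.33

$567.33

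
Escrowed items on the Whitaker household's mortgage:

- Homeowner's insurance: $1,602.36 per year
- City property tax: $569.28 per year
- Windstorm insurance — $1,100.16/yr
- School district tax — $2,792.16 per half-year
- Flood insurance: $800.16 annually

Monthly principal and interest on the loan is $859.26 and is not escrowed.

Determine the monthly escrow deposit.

Homeowner's insurance — $1,602.36 per year
City property tax — $569.28 per year
Windstorm insurance — $1,100.16 per year
School district tax — $2,792.16 × 2 = $5,584.32 per year
Flood insurance — $800.16 per year
Total annual escrow = $1,602.36 + $569.28 + $1,100.16 + $5,584.32 + $800.16 = $9,656.28
Per month = $9,656.28 ÷ 12 = $804.69

$804.69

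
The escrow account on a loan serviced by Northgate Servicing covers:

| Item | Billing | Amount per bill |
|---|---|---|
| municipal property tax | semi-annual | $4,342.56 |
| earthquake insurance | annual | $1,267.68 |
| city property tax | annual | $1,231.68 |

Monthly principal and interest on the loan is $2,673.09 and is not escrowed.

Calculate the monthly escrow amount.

Municipal property tax = $4,342.56 × 2 = $8,685.12 annually
Earthquake insurance = $1,267.68 annually
City property tax = $1,231.68 annually
Total per year = $11,184.48
Base monthly escrow = $11,184.48 / 12 = $932.04

$932.04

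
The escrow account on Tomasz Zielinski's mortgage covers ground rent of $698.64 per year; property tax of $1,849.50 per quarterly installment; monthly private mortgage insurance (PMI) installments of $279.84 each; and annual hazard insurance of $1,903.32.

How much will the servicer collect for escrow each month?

Ground rent — $698.64/yr
Property tax — $1,849.50 × 4 = $7,398.00/yr
Private mortgage insurance (PMI) — $279.84 × 12 = $3,358.08/yr
Hazard insurance — $1,903.32/yr
Annual escrow total = $13,358.04
Base monthly escrow = $13,358.04 / 12 = $1,113.17

$1,113.17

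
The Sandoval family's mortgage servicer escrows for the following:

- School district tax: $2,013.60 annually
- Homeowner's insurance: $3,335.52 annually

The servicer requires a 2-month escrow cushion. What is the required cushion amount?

School district tax — $2,013.60 per year
Homeowner's insurance — $3,335.52 per year
Total annual escrow = $5,349.12
Per month = $5,349.12 / 12 = $445.76
Required cushion = 2 × $445.76 = $891.52

$891.52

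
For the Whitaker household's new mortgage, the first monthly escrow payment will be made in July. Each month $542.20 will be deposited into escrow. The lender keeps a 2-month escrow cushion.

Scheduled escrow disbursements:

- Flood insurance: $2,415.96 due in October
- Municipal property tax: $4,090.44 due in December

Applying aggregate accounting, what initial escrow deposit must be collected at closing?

$4,337.60

Cushion = 2 × $542.20 = $1,084.40
Trial balance (start $0, +$542.20 each month, − disbursements):
  Jul: +$542.20 → $542.20
  Aug: +$542.20 → $1,084.40
  Sep: +$542.20 → $1,626.60
  Oct: +$542.20 − $2,415.96 → -$247.16
  Nov: +$542.20 → $295.04
  Dec: +$542.20 − $4,090.44 → -$3,253.20
  Jan: +$542.20 → -$2,711.00
  Feb: +$542.20 → -$2,168.80
  Mar: +$542.20 → -$1,626.60
  Apr: +$542.20 → -$1,084.40
  May: +$542.20 → -$542.20
  Jun: +$542.20 → $0.00
Lowest trial balance = -$3,253.20 (Dec)
Initial deposit = cushion − low point = $1,084.40 − (-$3,253.20) = $4,337.60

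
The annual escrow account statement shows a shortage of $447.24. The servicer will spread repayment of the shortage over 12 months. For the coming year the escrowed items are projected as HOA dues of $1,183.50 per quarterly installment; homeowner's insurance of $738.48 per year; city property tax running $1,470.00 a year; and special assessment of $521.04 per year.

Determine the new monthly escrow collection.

$659.23

HOA dues: $1,183.50 × 4 = $4,734.00 per year
Homeowner's insurance: $738.48 per year
City property tax: $1,470.00 per year
Special assessment: $521.04 per year
Total annual escrow = $4,734.00 + $738.48 + $1,470.00 + $521.04 = $7,463.52
Per month = $7,463.52 / 12 = $621.96
Shortage per month = $447.24 ÷ 12 = $37.27
Adjusted monthly = $621.96 + $37.27 = $659.23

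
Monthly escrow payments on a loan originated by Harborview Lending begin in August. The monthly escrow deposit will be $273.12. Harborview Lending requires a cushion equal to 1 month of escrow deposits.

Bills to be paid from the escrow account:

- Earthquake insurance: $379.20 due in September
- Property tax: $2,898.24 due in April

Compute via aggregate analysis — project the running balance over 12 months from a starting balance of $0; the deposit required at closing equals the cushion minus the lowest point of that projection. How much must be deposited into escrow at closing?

Cushion = 1 × $273.12 = $273.12
Trial balance (start $0, +$273.12 each month, − disbursements):
  Aug: +$273.12 → $273.12
  Sep: +$273.12 − $379.20 → $167.04
  Oct: +$273.12 → $440.16
  Nov: +$273.12 → $713.28
  Dec: +$273.12 → $986.40
  Jan: +$273.12 → $1,259.52
  Feb: +$273.12 → $1,532.64
  Mar: +$273.12 → $1,805.76
  Apr: +$273.12 − $2,898.24 → -$819.36
  May: +$273.12 → -$546.24
  Jun: +$273.12 → -$273.12
  Jul: +$273.12 → $0.00
Lowest trial balance = -$819.36 (Apr)
Initial deposit = cushion − low point = $273.12 − (-$819.36) = $1,092.48

$1,092.48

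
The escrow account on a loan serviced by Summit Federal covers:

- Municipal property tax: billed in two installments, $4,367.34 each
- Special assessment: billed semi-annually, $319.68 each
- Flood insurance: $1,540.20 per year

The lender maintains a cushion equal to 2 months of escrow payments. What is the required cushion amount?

Municipal property tax = $4,367.34 × 2 = $8,734.68 annually
Special assessment = $319.68 × 2 = $639.36 annually
Flood insurance = $1,540.20 annually
Total annual escrow = $8,734.68 + $639.36 + $1,540.20 = $10,914.24
Monthly escrow = $10,914.24 / 12 = $909.52
Required cushion = 2 × $909.52 = $1,819.04

$1,819.04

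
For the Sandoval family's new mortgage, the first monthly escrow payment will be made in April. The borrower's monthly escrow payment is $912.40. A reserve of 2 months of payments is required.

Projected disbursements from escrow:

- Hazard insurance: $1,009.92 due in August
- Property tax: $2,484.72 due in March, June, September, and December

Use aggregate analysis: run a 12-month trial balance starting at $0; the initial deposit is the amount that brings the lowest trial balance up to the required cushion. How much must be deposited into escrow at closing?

Cushion = 2 × $912.40 = $1,824.80
Trial balance (start $0, +$912.40 each month, − disbursements):
  Apr: +$912.40 → $912.40
  May: +$912.40 → $1,824.80
  Jun: +$912.40 − $2,484.72 → $252.48
  Jul: +$912.40 → $1,164.88
  Aug: +$912.40 − $1,009.92 → $1,067.36
  Sep: +$912.40 − $2,484.72 → -$504.96
  Oct: +$912.40 → $407.44
  Nov: +$912.40 → $1,319.84
  Dec: +$912.40 − $2,484.72 → -$252.48
  Jan: +$912.40 → $659.92
  Feb: +$912.40 → $1,572.32
  Mar: +$912.40 − $2,484.72 → $0.00
Lowest trial balance = -$504.96 (Sep)
Initial deposit = cushion − low point = $1,824.80 − (-$504.96) = $2,329.76

$2,329.76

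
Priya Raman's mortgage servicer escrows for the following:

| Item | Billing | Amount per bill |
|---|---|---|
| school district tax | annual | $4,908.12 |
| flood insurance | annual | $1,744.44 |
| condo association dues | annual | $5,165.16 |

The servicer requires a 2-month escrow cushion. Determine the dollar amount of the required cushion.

$1,969.62

School district tax = $4,908.12 annually
Flood insurance = $1,744.44 annually
Condo association dues = $5,165.16 annually
Total annual escrow = $4,908.12 + $1,744.44 + $5,165.16 = $11,817.72
Per month = $11,817.72 / 12 = $984.81
Reserve = 2 × $984.81 = $1,969.62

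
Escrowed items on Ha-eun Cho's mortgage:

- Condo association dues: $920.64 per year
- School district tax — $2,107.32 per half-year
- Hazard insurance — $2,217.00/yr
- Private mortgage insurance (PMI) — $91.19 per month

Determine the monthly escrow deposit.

$703.88

Condo association dues — $920.64 per year
School district tax — $2,107.32 × 2 = $4,214.64 per year
Hazard insurance — $2,217.00 per year
Private mortgage insurance (PMI) — $91.19 × 12 = $1,094.28 per year
Combined annual = $920.64 + $4,214.64 + $2,217.00 + $1,094.28 = $8,446.56
Monthly escrow = $8,446.56 ÷ 12 = $703.88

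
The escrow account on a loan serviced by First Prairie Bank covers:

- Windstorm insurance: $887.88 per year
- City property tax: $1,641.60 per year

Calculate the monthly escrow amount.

$210.79

Windstorm insurance — $887.88/yr
City property tax — $1,641.60/yr
Yearly total = $887.88 + $1,641.60 = $2,529.48
Base monthly escrow = $2,529.48 ÷ 12 = $210.79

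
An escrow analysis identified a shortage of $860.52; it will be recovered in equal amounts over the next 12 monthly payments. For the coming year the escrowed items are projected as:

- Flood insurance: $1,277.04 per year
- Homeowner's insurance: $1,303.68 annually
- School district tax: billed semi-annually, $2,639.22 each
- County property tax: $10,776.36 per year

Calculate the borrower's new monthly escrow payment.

$1,624.67

Flood insurance = $1,277.04
Homeowner's insurance = $1,303.68
School district tax = $2,639.22 × 2 = $5,278.44
County property tax = $10,776.36
Yearly total = $1,277.04 + $1,303.68 + $5,278.44 + $10,776.36 = $18,635.52
Monthly escrow = $18,635.52 ÷ 12 = $1,552.96
Shortage per month = $860.52 / 12 = $71.71
New monthly escrow = $1,552.96 + $71.71 = $1,624.67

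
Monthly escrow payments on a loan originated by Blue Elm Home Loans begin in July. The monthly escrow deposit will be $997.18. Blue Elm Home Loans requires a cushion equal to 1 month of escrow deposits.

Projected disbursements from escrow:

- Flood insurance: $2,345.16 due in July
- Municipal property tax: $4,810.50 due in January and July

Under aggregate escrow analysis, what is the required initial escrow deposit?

Cushion = 1 × $997.18 = $997.18
Trial balance (start $0, +$997.18 each month, − disbursements):
  Jul: +$997.18 − $7,155.66 → -$6,158.48
  Aug: +$997.18 → -$5,161.30
  Sep: +$997.18 → -$4,164.12
  Oct: +$997.18 → -$3,166.94
  Nov: +$997.18 → -$2,169.76
  Dec: +$997.18 → -$1,172.58
  Jan: +$997.18 − $4,810.50 → -$4,985.90
  Feb: +$997.18 → -$3,988.72
  Mar: +$997.18 → -$2,991.54
  Apr: +$997.18 → -$1,994.36
  May: +$997.18 → -$997.18
  Jun: +$997.18 → $0.00
Lowest trial balance = -$6,158.48 (Jul)
Initial deposit = cushion − low point = $997.18 − (-$6,158.48) = $7,155.66

$7,155.66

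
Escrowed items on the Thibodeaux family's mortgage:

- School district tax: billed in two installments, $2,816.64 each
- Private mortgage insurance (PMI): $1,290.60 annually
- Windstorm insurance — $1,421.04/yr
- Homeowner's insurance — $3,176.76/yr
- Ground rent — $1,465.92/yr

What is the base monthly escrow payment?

$1,082.30

School district tax — $2,816.64 × 2 = $5,633.28
Private mortgage insurance (PMI) — $1,290.60
Windstorm insurance — $1,421.04
Homeowner's insurance — $3,176.76
Ground rent — $1,465.92
Total per year = $12,987.60
Monthly escrow = $12,987.60 / 12 = $1,082.30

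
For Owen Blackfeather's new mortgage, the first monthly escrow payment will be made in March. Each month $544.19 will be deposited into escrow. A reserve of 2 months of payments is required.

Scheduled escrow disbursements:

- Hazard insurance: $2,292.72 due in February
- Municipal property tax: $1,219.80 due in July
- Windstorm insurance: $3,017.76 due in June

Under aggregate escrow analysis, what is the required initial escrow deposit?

$2,604.99

Cushion = 2 × $544.19 = $1,088.38
Trial balance (start $0, +$544.19 each month, − disbursements):
  Mar: +$544.19 → $544.19
  Apr: +$544.19 → $1,088.38
  May: +$544.19 → $1,632.57
  Jun: +$544.19 − $3,017.76 → -$841.00
  Jul: +$544.19 − $1,219.80 → -$1,516.61
  Aug: +$544.19 → -$972.42
  Sep: +$544.19 → -$428.23
  Oct: +$544.19 → $115.96
  Nov: +$544.19 → $660.15
  Dec: +$544.19 → $1,204.34
  Jan: +$544.19 → $1,748.53
  Feb: +$544.19 − $2,292.72 → $0.00
Lowest trial balance = -$1,516.61 (Jul)
Initial deposit = cushion − low point = $1,088.38 − (-$1,516.61) = $2,604.99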